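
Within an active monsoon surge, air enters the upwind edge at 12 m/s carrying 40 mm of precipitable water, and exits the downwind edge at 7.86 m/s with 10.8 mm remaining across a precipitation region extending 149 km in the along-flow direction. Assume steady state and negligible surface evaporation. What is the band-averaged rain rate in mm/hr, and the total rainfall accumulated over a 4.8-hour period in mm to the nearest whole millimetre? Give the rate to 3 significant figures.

Column moisture flux per unit crosswind length is F = V × PW.
Inflow: F_in = 12 × 40 = 480 mm·m/s
Outflow: F_out = 7.86 × 10.8 = 84.888 mm·m/s
Steady-state rate R = (F_in − F_out)/L = (480 − 84.888) / 149000 m = 2.652e-03 mm/s.
R = 2.652e-03 × 3600 = 9.55 mm/hr.
Over 4.8 h: total = 9.55 × 4.8 = 45.84 ≈ 46 mm.

R ≈ 9.55 mm/hr; total ≈ 46 mm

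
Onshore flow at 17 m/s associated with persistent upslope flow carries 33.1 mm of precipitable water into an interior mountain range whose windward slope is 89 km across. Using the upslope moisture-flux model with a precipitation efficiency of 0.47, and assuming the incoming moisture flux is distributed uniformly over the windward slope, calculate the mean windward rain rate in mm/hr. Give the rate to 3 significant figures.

Incoming column moisture flux per unit ridge length: F = V × PW = 17 × 33.1 = 562.7 mm·m/s.
Spread over the 89 km slope with efficiency ε = 0.47: R = ε·F/W = 0.47 × 562.7 / 89000 m = 2.972e-03 mm/s.
R = 2.972e-03 × 3600 = 10.7 mm/hr.

R ≈ 10.7 mm/hr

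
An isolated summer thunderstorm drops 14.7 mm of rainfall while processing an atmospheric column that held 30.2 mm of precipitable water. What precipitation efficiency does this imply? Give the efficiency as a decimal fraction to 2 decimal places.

ε = rainfall / PW = 14.7 / 30.2 = 0.49.

ε ≈ 0.49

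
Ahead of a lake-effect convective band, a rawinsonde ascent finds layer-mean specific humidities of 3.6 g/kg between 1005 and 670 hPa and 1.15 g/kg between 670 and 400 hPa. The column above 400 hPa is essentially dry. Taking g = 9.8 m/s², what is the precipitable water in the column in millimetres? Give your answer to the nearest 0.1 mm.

PW ≈ 15.5 mm

Precipitable water is the column-integrated vapour mass per unit area: PW = (1/g) Σ q̄ Δp, with q in kg/kg and Δp in Pa (1 kg/m² of water = 1 mm).
Layer 1005–670 hPa: Δp = 335 hPa = 33500 Pa, q̄ = 0.0036 kg/kg → 0.0036 × 33500 / 9.8 = 12.31 mm
Layer 670–400 hPa: Δp = 270 hPa = 27000 Pa, q̄ = 0.00115 kg/kg → 0.00115 × 27000 / 9.8 = 3.17 mm
PW = 12.31 + 3.17 = 15.48 ≈ 15.5 mm.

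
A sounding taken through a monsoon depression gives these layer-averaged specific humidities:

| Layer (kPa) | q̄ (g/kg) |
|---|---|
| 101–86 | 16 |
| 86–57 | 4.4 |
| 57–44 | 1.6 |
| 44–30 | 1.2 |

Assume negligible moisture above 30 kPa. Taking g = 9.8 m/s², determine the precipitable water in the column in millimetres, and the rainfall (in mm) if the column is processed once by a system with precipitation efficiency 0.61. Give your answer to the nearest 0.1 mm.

Precipitable water is the column-integrated vapour mass per unit area: PW = (1/g) Σ q̄ Δp, with q in kg/kg and Δp in Pa (1 kg/m² of water = 1 mm).
Layer 101–86 kPa: Δp = 150 hPa = 15000 Pa, q̄ = 0.016 kg/kg → 0.016 × 15000 / 9.8 = 24.49 mm
Layer 86–57 kPa: Δp = 290 hPa = 29000 Pa, q̄ = 0.0044 kg/kg → 0.0044 × 29000 / 9.8 = 13.02 mm
Layer 57–44 kPa: Δp = 130 hPa = 13000 Pa, q̄ = 0.0016 kg/kg → 0.0016 × 13000 / 9.8 = 2.12 mm
Layer 44–30 kPa: Δp = 140 hPa = 14000 Pa, q̄ = 0.0012 kg/kg → 0.0012 × 14000 / 9.8 = 1.71 mm
PW = 24.49 + 13.02 + 2.12 + 1.71 = 41.34 ≈ 41.3 mm.
Rainfall = ε × PW = 0.61 × 41.3 = 25.2 mm.

PW ≈ 41.3 mm; rainfall ≈ 25.2 mm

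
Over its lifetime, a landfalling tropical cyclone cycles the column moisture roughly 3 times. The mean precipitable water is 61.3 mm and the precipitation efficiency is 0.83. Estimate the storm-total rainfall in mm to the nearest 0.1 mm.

Each cycle deposits ε × PW = 0.83 × 61.3 = 50.879 mm.
Over 3 cycles: 3 × 50.879 = 152.6 mm.

rainfall ≈ 152.6 mm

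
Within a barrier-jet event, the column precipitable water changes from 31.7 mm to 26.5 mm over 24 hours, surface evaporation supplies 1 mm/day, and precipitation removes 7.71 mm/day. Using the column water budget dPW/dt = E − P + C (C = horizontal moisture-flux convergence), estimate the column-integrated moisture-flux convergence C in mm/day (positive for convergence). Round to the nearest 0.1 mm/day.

dPW/dt = (26.5 − 31.7) mm / (24/24 day) = -5.200 mm/day.
C = dPW/dt − E + P = (-5.200) − 1 + 7.71 = 1.5 mm/day.

C ≈ 1.5 mm/day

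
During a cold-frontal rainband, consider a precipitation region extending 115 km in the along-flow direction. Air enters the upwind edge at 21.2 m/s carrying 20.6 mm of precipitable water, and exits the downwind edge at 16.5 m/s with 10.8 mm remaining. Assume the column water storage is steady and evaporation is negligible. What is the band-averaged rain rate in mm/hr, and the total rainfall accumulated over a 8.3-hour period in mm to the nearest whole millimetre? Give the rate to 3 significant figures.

R ≈ 8.09 mm/hr; total ≈ 67 mm

Column moisture flux per unit crosswind length is F = V × PW.
Inflow: F_in = 21.2 × 20.6 = 436.72 mm·m/s
Outflow: F_out = 16.5 × 10.8 = 178.2 mm·m/s
Steady-state rate R = (F_in − F_out)/L = (436.72 − 178.2) / 115000 m = 2.248e-03 mm/s.
R = 2.248e-03 × 3600 = 8.09 mm/hr.
Over 8.3 h: total = 8.09 × 8.3 = 67.147 ≈ 67 mm.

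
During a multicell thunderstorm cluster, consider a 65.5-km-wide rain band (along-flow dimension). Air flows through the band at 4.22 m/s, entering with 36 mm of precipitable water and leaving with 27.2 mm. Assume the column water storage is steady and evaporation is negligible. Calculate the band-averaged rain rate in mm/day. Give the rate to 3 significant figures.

R ≈ 49.0 mm/day

Column moisture flux per unit crosswind length is F = V × PW.
Inflow: F_in = 4.22 × 36 = 151.92 mm·m/s
Outflow: F_out = 4.22 × 27.2 = 114.784 mm·m/s
Steady-state rate R = (F_in − F_out)/L = (151.92 − 114.784) / 65500 m = 5.670e-04 mm/s.
R = 5.670e-04 × 3600 × 24 = 49.0 mm/day.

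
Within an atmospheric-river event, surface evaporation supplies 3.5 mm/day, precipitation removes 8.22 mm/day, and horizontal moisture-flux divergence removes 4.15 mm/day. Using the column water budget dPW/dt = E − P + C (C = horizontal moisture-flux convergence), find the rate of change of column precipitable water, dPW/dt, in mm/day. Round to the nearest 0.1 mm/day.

dPW/dt = E − P + C = 3.5 − 8.22 + (-4.15) = -8.9 mm/day.

dPW/dt ≈ -8.9 mm/day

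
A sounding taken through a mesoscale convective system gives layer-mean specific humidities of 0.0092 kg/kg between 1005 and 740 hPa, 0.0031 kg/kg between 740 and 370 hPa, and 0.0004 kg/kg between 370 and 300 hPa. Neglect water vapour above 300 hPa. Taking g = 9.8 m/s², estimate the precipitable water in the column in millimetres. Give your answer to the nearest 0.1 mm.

Precipitable water is the column-integrated vapour mass per unit area: PW = (1/g) Σ q̄ Δp, with q in kg/kg and Δp in Pa (1 kg/m² of water = 1 mm).
Layer 1005–740 hPa: Δp = 265 hPa = 26500 Pa, q̄ = 0.0092 kg/kg → 0.0092 × 26500 / 9.8 = 24.88 mm
Layer 740–370 hPa: Δp = 370 hPa = 37000 Pa, q̄ = 0.0031 kg/kg → 0.0031 × 37000 / 9.8 = 11.70 mm
Layer 370–300 hPa: Δp = 70 hPa = 7000 Pa, q̄ = 0.0004 kg/kg → 0.0004 × 7000 / 9.8 = 0.29 mm
PW = 24.88 + 11.70 + 0.29 = 36.87 ≈ 36.9 mm.

PW ≈ 36.9 mm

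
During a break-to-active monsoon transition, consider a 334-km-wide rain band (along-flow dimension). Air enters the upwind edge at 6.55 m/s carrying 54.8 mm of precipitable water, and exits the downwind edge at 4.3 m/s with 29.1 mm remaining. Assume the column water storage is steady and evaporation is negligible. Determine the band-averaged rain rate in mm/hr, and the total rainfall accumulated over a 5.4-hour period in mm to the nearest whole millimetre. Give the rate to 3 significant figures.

R ≈ 2.52 mm/hr; total ≈ 14 mm

Column moisture flux per unit crosswind length is F = V × PW.
Inflow: F_in = 6.55 × 54.8 = 358.94 mm·m/s
Outflow: F_out = 4.3 × 29.1 = 125.13 mm·m/s
Steady-state rate R = (F_in − F_out)/L = (358.94 − 125.13) / 334000 m = 7.000e-04 mm/s.
R = 7.000e-04 × 3600 = 2.52 mm/hr.
Over 5.4 h: total = 2.52 × 5.4 = 13.608 ≈ 14 mm.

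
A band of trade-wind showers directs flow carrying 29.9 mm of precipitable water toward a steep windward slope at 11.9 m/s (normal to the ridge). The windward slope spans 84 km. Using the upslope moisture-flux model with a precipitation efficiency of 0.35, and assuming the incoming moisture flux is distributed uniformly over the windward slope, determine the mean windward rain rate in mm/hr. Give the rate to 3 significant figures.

Incoming column moisture flux per unit ridge length: F = V × PW = 11.9 × 29.9 = 355.81 mm·m/s.
Spread over the 84 km slope with efficiency ε = 0.35: R = ε·F/W = 0.35 × 355.81 / 84000 m = 1.483e-03 mm/s.
R = 1.483e-03 × 3600 = 5.34 mm/hr.

R ≈ 5.34 mm/hr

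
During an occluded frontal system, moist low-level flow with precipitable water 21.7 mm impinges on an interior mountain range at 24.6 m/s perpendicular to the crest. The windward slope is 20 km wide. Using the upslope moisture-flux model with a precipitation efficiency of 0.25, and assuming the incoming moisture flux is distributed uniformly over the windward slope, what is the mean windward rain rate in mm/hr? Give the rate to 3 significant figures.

R ≈ 24.0 mm/hr

Incoming column moisture flux per unit ridge length: F = V × PW = 24.6 × 21.7 = 533.82 mm·m/s.
Spread over the 20 km slope with efficiency ε = 0.25: R = ε·F/W = 0.25 × 533.82 / 20000 m = 6.673e-03 mm/s.
R = 6.673e-03 × 3600 = 24.0 mm/hr.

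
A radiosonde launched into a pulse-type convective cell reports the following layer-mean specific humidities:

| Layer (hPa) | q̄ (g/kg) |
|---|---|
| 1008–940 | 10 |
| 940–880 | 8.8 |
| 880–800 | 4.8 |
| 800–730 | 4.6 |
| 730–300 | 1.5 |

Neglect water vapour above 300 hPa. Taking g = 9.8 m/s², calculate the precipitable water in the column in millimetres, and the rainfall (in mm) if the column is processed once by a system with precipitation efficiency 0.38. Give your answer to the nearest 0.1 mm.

Precipitable water is the column-integrated vapour mass per unit area: PW = (1/g) Σ q̄ Δp, with q in kg/kg and Δp in Pa (1 kg/m² of water = 1 mm).
Layer 1008–940 hPa: Δp = 68 hPa = 6800 Pa, q̄ = 0.01 kg/kg → 0.01 × 6800 / 9.8 = 6.94 mm
Layer 940–880 hPa: Δp = 60 hPa = 6000 Pa, q̄ = 0.0088 kg/kg → 0.0088 × 6000 / 9.8 = 5.39 mm
Layer 880–800 hPa: Δp = 80 hPa = 8000 Pa, q̄ = 0.0048 kg/kg → 0.0048 × 8000 / 9.8 = 3.92 mm
Layer 800–730 hPa: Δp = 70 hPa = 7000 Pa, q̄ = 0.0046 kg/kg → 0.0046 × 7000 / 9.8 = 3.29 mm
Layer 730–300 hPa: Δp = 430 hPa = 43000 Pa, q̄ = 0.0015 kg/kg → 0.0015 × 43000 / 9.8 = 6.58 mm
PW = 6.94 + 5.39 + 3.92 + 3.29 + 6.58 = 26.12 ≈ 26.1 mm.
Rainfall = ε × PW = 0.38 × 26.1 = 9.9 mm.

PW ≈ 26.1 mm; rainfall ≈ 9.9 mm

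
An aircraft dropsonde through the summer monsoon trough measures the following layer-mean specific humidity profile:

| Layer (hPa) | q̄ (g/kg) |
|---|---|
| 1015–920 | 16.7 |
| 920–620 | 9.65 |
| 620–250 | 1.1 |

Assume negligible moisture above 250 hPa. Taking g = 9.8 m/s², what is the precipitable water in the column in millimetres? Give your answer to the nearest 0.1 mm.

Precipitable water is the column-integrated vapour mass per unit area: PW = (1/g) Σ q̄ Δp, with q in kg/kg and Δp in Pa (1 kg/m² of water = 1 mm).
Layer 1015–920 hPa: Δp = 95 hPa = 9500 Pa, q̄ = 0.0167 kg/kg → 0.0167 × 9500 / 9.8 = 16.19 mm
Layer 920–620 hPa: Δp = 300 hPa = 30000 Pa, q̄ = 0.00965 kg/kg → 0.00965 × 30000 / 9.8 = 29.54 mm
Layer 620–250 hPa: Δp = 370 hPa = 37000 Pa, q̄ = 0.0011 kg/kg → 0.0011 × 37000 / 9.8 = 4.15 mm
PW = 16.19 + 29.54 + 4.15 = 49.88 ≈ 49.9 mm.

PW ≈ 49.9 mm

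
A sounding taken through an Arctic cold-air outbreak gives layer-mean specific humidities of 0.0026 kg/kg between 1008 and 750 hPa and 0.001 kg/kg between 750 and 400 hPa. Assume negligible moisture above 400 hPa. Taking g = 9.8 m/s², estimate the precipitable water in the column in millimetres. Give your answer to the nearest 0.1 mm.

PW ≈ 10.4 mm

Precipitable water is the column-integrated vapour mass per unit area: PW = (1/g) Σ q̄ Δp, with q in kg/kg and Δp in Pa (1 kg/m² of water = 1 mm).
Layer 1008–750 hPa: Δp = 258 hPa = 25800 Pa, q̄ = 0.0026 kg/kg → 0.0026 × 25800 / 9.8 = 6.84 mm
Layer 750–400 hPa: Δp = 350 hPa = 35000 Pa, q̄ = 0.001 kg/kg → 0.001 × 35000 / 9.8 = 3.57 mm
PW = 6.84 + 3.57 = 10.41 ≈ 10.4 mm.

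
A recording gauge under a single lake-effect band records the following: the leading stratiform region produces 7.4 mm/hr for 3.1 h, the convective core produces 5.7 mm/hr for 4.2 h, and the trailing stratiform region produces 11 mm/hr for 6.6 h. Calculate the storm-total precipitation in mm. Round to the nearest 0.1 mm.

Total = Σ Rᵢ Δtᵢ = 7.4 × 3.1 + 5.7 × 4.2 + 11 × 6.6
      = 22.94 + 23.94 + 72.6 = 119.5 mm.

total ≈ 119.5 mm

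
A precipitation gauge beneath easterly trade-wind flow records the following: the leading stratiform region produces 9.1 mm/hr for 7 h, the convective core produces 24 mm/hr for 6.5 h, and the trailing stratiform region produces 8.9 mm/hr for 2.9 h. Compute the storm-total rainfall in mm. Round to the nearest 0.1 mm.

Total = Σ Rᵢ Δtᵢ = 9.1 × 7 + 24 × 6.5 + 8.9 × 2.9
      = 63.7 + 156 + 25.81 = 245.5 mm.

total ≈ 245.5 mm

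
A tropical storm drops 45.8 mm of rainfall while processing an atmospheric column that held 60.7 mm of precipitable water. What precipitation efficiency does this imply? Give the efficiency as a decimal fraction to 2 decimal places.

ε ≈ 0.75

ε = rainfall / PW = 45.8 / 60.7 = 0.75.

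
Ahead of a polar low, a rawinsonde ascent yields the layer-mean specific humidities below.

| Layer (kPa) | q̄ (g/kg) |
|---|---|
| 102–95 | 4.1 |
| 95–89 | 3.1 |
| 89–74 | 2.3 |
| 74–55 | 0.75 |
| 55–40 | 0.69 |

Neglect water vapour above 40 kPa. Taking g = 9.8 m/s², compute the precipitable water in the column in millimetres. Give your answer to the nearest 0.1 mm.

PW ≈ 10.9 mm

Precipitable water is the column-integrated vapour mass per unit area: PW = (1/g) Σ q̄ Δp, with q in kg/kg and Δp in Pa (1 kg/m² of water = 1 mm).
Layer 102–95 kPa: Δp = 70 hPa = 7000 Pa, q̄ = 0.0041 kg/kg → 0.0041 × 7000 / 9.8 = 2.93 mm
Layer 95–89 kPa: Δp = 60 hPa = 6000 Pa, q̄ = 0.0031 kg/kg → 0.0031 × 6000 / 9.8 = 1.90 mm
Layer 89–74 kPa: Δp = 150 hPa = 15000 Pa, q̄ = 0.0023 kg/kg → 0.0023 × 15000 / 9.8 = 3.52 mm
Layer 74–55 kPa: Δp = 190 hPa = 19000 Pa, q̄ = 0.00075 kg/kg → 0.00075 × 19000 / 9.8 = 1.45 mm
Layer 55–40 kPa: Δp = 150 hPa = 15000 Pa, q̄ = 0.00069 kg/kg → 0.00069 × 15000 / 9.8 = 1.06 mm
PW = 2.93 + 1.90 + 3.52 + 1.45 + 1.06 = 10.86 ≈ 10.9 mm.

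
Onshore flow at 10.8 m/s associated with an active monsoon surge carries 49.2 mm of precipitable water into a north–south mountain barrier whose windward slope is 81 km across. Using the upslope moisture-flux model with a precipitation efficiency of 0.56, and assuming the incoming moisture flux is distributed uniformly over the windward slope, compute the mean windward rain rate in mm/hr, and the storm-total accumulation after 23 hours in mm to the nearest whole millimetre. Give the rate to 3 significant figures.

R ≈ 13.2 mm/hr; total ≈ 304 mm

Incoming column moisture flux per unit ridge length: F = V × PW = 10.8 × 49.2 = 531.36 mm·m/s.
Spread over the 81 km slope with efficiency ε = 0.56: R = ε·F/W = 0.56 × 531.36 / 81000 m = 3.674e-03 mm/s.
R = 3.674e-03 × 3600 = 13.2 mm/hr.
Over 23 h: total = 13.2 × 23 = 303.6 ≈ 304 mm.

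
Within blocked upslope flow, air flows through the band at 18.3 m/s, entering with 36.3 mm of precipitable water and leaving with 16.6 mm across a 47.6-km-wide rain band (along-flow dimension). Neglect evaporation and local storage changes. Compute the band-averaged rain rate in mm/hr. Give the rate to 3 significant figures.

Column moisture flux per unit crosswind length is F = V × PW.
Inflow: F_in = 18.3 × 36.3 = 664.29 mm·m/s
Outflow: F_out = 18.3 × 16.6 = 303.78 mm·m/s
Steady-state rate R = (F_in − F_out)/L = (664.29 − 303.78) / 47600 m = 7.574e-03 mm/s.
R = 7.574e-03 × 3600 = 27.3 mm/hr.

R ≈ 27.3 mm/hr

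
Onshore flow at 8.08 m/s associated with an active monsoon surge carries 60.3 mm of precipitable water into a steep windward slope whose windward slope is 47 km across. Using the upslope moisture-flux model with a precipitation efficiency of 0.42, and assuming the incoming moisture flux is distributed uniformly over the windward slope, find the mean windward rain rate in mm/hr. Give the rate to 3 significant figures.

R ≈ 15.7 mm/hr

Incoming column moisture flux per unit ridge length: F = V × PW = 8.08 × 60.3 = 487.224 mm·m/s.
Spread over the 47 km slope with efficiency ε = 0.42: R = ε·F/W = 0.42 × 487.224 / 47000 m = 4.354e-03 mm/s.
R = 4.354e-03 × 3600 = 15.7 mm/hr.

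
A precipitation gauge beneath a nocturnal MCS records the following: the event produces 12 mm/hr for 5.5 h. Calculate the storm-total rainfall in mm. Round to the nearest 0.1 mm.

total ≈ 66.0 mm

Total = Σ Rᵢ Δtᵢ = 12 × 5.5
      = 66 = 66.0 mm.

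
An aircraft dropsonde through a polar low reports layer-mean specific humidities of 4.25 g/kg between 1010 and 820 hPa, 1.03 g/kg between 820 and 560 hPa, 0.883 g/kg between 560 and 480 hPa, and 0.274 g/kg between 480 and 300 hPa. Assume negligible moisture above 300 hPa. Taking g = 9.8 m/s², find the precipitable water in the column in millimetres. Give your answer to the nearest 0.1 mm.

Precipitable water is the column-integrated vapour mass per unit area: PW = (1/g) Σ q̄ Δp, with q in kg/kg and Δp in Pa (1 kg/m² of water = 1 mm).
Layer 1010–820 hPa: Δp = 190 hPa = 19000 Pa, q̄ = 0.00425 kg/kg → 0.00425 × 19000 / 9.8 = 8.24 mm
Layer 820–560 hPa: Δp = 260 hPa = 26000 Pa, q̄ = 0.00103 kg/kg → 0.00103 × 26000 / 9.8 = 2.73 mm
Layer 560–480 hPa: Δp = 80 hPa = 8000 Pa, q̄ = 0.000883 kg/kg → 0.000883 × 8000 / 9.8 = 0.72 mm
Layer 480–300 hPa: Δp = 180 hPa = 18000 Pa, q̄ = 0.000274 kg/kg → 0.000274 × 18000 / 9.8 = 0.50 mm
PW = 8.24 + 2.73 + 0.72 + 0.50 = 12.19 ≈ 12.2 mm.

PW ≈ 12.2 mm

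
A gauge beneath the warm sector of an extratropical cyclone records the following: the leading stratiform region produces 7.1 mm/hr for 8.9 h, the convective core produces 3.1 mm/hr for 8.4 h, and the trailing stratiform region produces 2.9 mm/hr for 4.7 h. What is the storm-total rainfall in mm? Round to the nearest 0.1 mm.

Total = Σ Rᵢ Δtᵢ = 7.1 × 8.9 + 3.1 × 8.4 + 2.9 × 4.7
      = 63.19 + 26.04 + 13.63 = 102.9 mm.

total ≈ 102.9 mm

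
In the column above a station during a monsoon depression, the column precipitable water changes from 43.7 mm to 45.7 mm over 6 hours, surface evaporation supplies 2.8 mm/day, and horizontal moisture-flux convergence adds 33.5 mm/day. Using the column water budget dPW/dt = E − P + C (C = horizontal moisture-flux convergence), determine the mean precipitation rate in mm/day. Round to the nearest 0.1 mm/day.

P ≈ 28.3 mm/day

dPW/dt = (45.7 − 43.7) mm / (6/24 day) = +8.000 mm/day.
P = E + C − dPW/dt = 2.8 + (33.5) − (+8.000) = 28.3 mm/day.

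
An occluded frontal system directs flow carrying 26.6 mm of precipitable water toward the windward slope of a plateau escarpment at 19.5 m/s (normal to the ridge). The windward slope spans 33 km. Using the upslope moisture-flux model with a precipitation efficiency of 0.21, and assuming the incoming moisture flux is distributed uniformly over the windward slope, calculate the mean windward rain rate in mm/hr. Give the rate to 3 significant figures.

R ≈ 11.9 mm/hr

Incoming column moisture flux per unit ridge length: F = V × PW = 19.5 × 26.6 = 518.7 mm·m/s.
Spread over the 33 km slope with efficiency ε = 0.21: R = ε·F/W = 0.21 × 518.7 / 33000 m = 3.301e-03 mm/s.
R = 3.301e-03 × 3600 = 11.9 mm/hr.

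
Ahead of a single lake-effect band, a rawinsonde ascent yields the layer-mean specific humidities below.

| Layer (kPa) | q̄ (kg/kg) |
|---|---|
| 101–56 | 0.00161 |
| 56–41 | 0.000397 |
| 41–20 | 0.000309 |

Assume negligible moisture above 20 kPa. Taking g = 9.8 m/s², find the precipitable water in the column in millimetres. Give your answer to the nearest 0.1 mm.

Precipitable water is the column-integrated vapour mass per unit area: PW = (1/g) Σ q̄ Δp, with q in kg/kg and Δp in Pa (1 kg/m² of water = 1 mm).
Layer 101–56 kPa: Δp = 450 hPa = 45000 Pa, q̄ = 0.00161 kg/kg → 0.00161 × 45000 / 9.8 = 7.39 mm
Layer 56–41 kPa: Δp = 150 hPa = 15000 Pa, q̄ = 0.000397 kg/kg → 0.000397 × 15000 / 9.8 = 0.61 mm
Layer 41–20 kPa: Δp = 210 hPa = 21000 Pa, q̄ = 0.000309 kg/kg → 0.000309 × 21000 / 9.8 = 0.66 mm
PW = 7.39 + 0.61 + 0.66 = 8.66 ≈ 8.7 mm.

PW ≈ 8.7 mm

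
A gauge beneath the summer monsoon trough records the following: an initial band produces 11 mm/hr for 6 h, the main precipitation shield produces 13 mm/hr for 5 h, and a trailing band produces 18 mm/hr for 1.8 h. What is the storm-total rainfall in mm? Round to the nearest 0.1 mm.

total ≈ 163.4 mm

Total = Σ Rᵢ Δtᵢ = 11 × 6 + 13 × 5 + 18 × 1.8
      = 66 + 65 + 32.4 = 163.4 mm.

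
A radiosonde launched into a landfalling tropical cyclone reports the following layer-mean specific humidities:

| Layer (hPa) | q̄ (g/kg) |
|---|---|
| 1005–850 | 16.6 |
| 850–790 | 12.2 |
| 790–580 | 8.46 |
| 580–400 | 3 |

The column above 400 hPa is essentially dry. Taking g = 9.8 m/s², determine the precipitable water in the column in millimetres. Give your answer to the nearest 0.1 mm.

PW ≈ 57.4 mm

Precipitable water is the column-integrated vapour mass per unit area: PW = (1/g) Σ q̄ Δp, with q in kg/kg and Δp in Pa (1 kg/m² of water = 1 mm).
Layer 1005–850 hPa: Δp = 155 hPa = 15500 Pa, q̄ = 0.0166 kg/kg → 0.0166 × 15500 / 9.8 = 26.26 mm
Layer 850–790 hPa: Δp = 60 hPa = 6000 Pa, q̄ = 0.0122 kg/kg → 0.0122 × 6000 / 9.8 = 7.47 mm
Layer 790–580 hPa: Δp = 210 hPa = 21000 Pa, q̄ = 0.00846 kg/kg → 0.00846 × 21000 / 9.8 = 18.13 mm
Layer 580–400 hPa: Δp = 180 hPa = 18000 Pa, q̄ = 0.003 kg/kg → 0.003 × 18000 / 9.8 = 5.51 mm
PW = 26.26 + 7.47 + 18.13 + 5.51 = 57.37 ≈ 57.4 mm.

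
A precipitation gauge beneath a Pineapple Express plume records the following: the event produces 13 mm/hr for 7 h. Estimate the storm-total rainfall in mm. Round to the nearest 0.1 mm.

total ≈ 91.0 mm

Total = Σ Rᵢ Δtᵢ = 13 × 7
      = 91 = 91.0 mm.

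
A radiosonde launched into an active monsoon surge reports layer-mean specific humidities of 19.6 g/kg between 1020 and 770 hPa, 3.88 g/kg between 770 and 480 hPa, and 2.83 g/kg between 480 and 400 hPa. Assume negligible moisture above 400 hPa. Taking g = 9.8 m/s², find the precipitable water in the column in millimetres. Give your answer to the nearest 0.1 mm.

PW ≈ 63.8 mm

Precipitable water is the column-integrated vapour mass per unit area: PW = (1/g) Σ q̄ Δp, with q in kg/kg and Δp in Pa (1 kg/m² of water = 1 mm).
Layer 1020–770 hPa: Δp = 250 hPa = 25000 Pa, q̄ = 0.0196 kg/kg → 0.0196 × 25000 / 9.8 = 50.00 mm
Layer 770–480 hPa: Δp = 290 hPa = 29000 Pa, q̄ = 0.00388 kg/kg → 0.00388 × 29000 / 9.8 = 11.48 mm
Layer 480–400 hPa: Δp = 80 hPa = 8000 Pa, q̄ = 0.00283 kg/kg → 0.00283 × 8000 / 9.8 = 2.31 mm
PW = 50.00 + 11.48 + 2.31 = 63.79 ≈ 63.8 mm.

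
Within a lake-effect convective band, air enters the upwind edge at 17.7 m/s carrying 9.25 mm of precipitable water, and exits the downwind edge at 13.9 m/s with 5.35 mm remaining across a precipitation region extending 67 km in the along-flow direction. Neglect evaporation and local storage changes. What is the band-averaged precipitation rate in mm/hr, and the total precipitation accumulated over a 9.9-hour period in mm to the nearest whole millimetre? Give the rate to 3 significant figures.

R ≈ 4.80 mm/hr; total ≈ 48 mm

Column moisture flux per unit crosswind length is F = V × PW.
Inflow: F_in = 17.7 × 9.25 = 163.725 mm·m/s
Outflow: F_out = 13.9 × 5.35 = 74.365 mm·m/s
Steady-state rate R = (F_in − F_out)/L = (163.725 − 74.365) / 67000 m = 1.334e-03 mm/s.
R = 1.334e-03 × 3600 = 4.80 mm/hr.
Over 9.9 h: total = 4.80 × 9.9 = 47.52 ≈ 48 mm.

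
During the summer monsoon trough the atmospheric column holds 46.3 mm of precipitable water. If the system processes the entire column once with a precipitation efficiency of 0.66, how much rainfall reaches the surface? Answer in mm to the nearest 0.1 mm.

rainfall ≈ 30.6 mm

Rainfall = ε × PW = 0.66 × 46.3 = 30.6 mm.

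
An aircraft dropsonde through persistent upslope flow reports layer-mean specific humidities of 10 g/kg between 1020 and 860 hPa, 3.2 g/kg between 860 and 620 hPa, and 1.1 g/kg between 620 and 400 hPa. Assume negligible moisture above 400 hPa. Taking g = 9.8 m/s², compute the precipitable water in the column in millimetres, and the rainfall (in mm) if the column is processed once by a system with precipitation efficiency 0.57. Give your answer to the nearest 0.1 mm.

Precipitable water is the column-integrated vapour mass per unit area: PW = (1/g) Σ q̄ Δp, with q in kg/kg and Δp in Pa (1 kg/m² of water = 1 mm).
Layer 1020–860 hPa: Δp = 160 hPa = 16000 Pa, q̄ = 0.01 kg/kg → 0.01 × 16000 / 9.8 = 16.33 mm
Layer 860–620 hPa: Δp = 240 hPa = 24000 Pa, q̄ = 0.0032 kg/kg → 0.0032 × 24000 / 9.8 = 7.84 mm
Layer 620–400 hPa: Δp = 220 hPa = 22000 Pa, q̄ = 0.0011 kg/kg → 0.0011 × 22000 / 9.8 = 2.47 mm
PW = 16.33 + 7.84 + 2.47 = 26.64 ≈ 26.6 mm.
Rainfall = ε × PW = 0.57 × 26.6 = 15.2 mm.

PW ≈ 26.6 mm; rainfall ≈ 15.2 mm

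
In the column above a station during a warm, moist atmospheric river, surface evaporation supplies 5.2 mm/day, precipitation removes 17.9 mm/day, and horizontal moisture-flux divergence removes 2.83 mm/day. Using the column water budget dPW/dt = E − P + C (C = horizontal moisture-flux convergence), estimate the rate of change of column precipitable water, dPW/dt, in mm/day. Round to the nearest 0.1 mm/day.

dPW/dt = E − P + C = 5.2 − 17.9 + (-2.83) = -15.5 mm/day.

dPW/dt ≈ -15.5 mm/day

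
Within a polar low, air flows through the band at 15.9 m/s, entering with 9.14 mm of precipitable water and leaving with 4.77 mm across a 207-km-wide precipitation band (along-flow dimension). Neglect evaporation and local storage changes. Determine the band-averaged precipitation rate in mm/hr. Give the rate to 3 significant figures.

Column moisture flux per unit crosswind length is F = V × PW.
Inflow: F_in = 15.9 × 9.14 = 145.326 mm·m/s
Outflow: F_out = 15.9 × 4.77 = 75.843 mm·m/s
Steady-state rate R = (F_in − F_out)/L = (145.326 − 75.843) / 207000 m = 3.357e-04 mm/s.
R = 3.357e-04 × 3600 = 1.21 mm/hr.

R ≈ 1.21 mm/hr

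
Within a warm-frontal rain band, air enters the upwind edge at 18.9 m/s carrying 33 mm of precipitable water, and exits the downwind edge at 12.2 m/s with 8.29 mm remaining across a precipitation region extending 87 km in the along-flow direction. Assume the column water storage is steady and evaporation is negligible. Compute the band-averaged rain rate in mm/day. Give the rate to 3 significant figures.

Column moisture flux per unit crosswind length is F = V × PW.
Inflow: F_in = 18.9 × 33 = 623.7 mm·m/s
Outflow: F_out = 12.2 × 8.29 = 101.138 mm·m/s
Steady-state rate R = (F_in − F_out)/L = (623.7 − 101.138) / 87000 m = 6.006e-03 mm/s.
R = 6.006e-03 × 3600 × 24 = 519 mm/day.

R ≈ 519 mm/day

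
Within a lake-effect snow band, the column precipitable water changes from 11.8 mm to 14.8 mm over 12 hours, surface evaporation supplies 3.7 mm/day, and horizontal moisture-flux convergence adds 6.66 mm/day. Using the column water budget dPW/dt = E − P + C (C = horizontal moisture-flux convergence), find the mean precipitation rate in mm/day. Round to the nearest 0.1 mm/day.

P ≈ 4.4 mm/day

dPW/dt = (14.8 − 11.8) mm / (12/24 day) = +6.000 mm/day.
P = E + C − dPW/dt = 3.7 + (6.66) − (+6.000) = 4.4 mm/day.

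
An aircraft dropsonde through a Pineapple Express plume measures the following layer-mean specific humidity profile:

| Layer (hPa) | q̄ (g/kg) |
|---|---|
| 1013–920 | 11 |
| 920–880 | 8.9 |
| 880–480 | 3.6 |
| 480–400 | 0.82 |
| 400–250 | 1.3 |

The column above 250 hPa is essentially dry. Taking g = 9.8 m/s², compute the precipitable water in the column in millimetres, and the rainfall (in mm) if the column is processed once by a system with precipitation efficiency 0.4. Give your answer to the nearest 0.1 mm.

Precipitable water is the column-integrated vapour mass per unit area: PW = (1/g) Σ q̄ Δp, with q in kg/kg and Δp in Pa (1 kg/m² of water = 1 mm).
Layer 1013–920 hPa: Δp = 93 hPa = 9300 Pa, q̄ = 0.011 kg/kg → 0.011 × 9300 / 9.8 = 10.44 mm
Layer 920–880 hPa: Δp = 40 hPa = 4000 Pa, q̄ = 0.0089 kg/kg → 0.0089 × 4000 / 9.8 = 3.63 mm
Layer 880–480 hPa: Δp = 400 hPa = 40000 Pa, q̄ = 0.0036 kg/kg → 0.0036 × 40000 / 9.8 = 14.69 mm
Layer 480–400 hPa: Δp = 80 hPa = 8000 Pa, q̄ = 0.00082 kg/kg → 0.00082 × 8000 / 9.8 = 0.67 mm
Layer 400–250 hPa: Δp = 150 hPa = 15000 Pa, q̄ = 0.0013 kg/kg → 0.0013 × 15000 / 9.8 = 1.99 mm
PW = 10.44 + 3.63 + 14.69 + 0.67 + 1.99 = 31.42 ≈ 31.4 mm.
Rainfall = ε × PW = 0.4 × 31.4 = 12.6 mm.

PW ≈ 31.4 mm; rainfall ≈ 12.6 mm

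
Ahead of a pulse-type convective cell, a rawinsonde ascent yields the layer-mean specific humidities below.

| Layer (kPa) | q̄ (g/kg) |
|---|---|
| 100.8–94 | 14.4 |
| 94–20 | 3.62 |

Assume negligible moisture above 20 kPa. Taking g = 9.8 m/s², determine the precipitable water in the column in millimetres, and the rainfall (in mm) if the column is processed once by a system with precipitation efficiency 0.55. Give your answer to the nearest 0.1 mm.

PW ≈ 37.3 mm; rainfall ≈ 20.5 mm

Precipitable water is the column-integrated vapour mass per unit area: PW = (1/g) Σ q̄ Δp, with q in kg/kg and Δp in Pa (1 kg/m² of water = 1 mm).
Layer 100.8–94 kPa: Δp = 68 hPa = 6800 Pa, q̄ = 0.0144 kg/kg → 0.0144 × 6800 / 9.8 = 9.99 mm
Layer 94–20 kPa: Δp = 740 hPa = 74000 Pa, q̄ = 0.00362 kg/kg → 0.00362 × 74000 / 9.8 = 27.33 mm
PW = 9.99 + 27.33 = 37.32 ≈ 37.3 mm.
Rainfall = ε × PW = 0.55 × 37.3 = 20.5 mm.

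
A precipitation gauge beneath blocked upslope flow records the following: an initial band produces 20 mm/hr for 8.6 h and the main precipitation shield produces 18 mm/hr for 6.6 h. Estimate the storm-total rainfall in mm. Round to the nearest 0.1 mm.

Total = Σ Rᵢ Δtᵢ = 20 × 8.6 + 18 × 6.6
      = 172 + 118.8 = 290.8 mm.

total ≈ 290.8 mm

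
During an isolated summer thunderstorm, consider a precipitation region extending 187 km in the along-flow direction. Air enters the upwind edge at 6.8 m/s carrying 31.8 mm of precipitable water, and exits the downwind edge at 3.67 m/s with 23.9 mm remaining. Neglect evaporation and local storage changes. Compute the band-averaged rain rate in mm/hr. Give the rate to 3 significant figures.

R ≈ 2.47 mm/hr

Column moisture flux per unit crosswind length is F = V × PW.
Inflow: F_in = 6.8 × 31.8 = 216.24 mm·m/s
Outflow: F_out = 3.67 × 23.9 = 87.713 mm·m/s
Steady-state rate R = (F_in − F_out)/L = (216.24 − 87.713) / 187000 m = 6.873e-04 mm/s.
R = 6.873e-04 × 3600 = 2.47 mm/hr.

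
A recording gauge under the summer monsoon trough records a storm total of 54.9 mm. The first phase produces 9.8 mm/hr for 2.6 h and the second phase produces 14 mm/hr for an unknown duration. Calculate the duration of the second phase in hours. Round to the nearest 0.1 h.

duration ≈ 2.1 h

Known phases: 9.8 × 2.6 = 25.48 mm.
Remaining depth = 54.9 − 25.48 = 29.42 mm.
Duration = 29.42 / 14 = 2.1 h.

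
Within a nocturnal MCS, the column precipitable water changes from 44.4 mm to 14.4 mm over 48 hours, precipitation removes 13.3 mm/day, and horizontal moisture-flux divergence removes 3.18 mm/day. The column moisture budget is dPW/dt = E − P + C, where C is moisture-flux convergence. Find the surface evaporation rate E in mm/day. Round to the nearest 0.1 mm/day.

E ≈ 1.5 mm/day

dPW/dt = (14.4 − 44.4) mm / (48/24 day) = -15.000 mm/day.
E = dPW/dt + P − C = (-15.000) + 13.3 − (-3.18) = 1.5 mm/day.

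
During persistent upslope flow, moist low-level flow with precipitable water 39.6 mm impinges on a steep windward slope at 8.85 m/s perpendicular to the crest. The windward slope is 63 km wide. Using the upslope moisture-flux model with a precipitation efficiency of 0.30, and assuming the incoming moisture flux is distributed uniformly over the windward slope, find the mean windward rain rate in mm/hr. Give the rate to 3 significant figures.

Incoming column moisture flux per unit ridge length: F = V × PW = 8.85 × 39.6 = 350.46 mm·m/s.
Spread over the 63 km slope with efficiency ε = 0.30: R = ε·F/W = 0.30 × 350.46 / 63000 m = 1.669e-03 mm/s.
R = 1.669e-03 × 3600 = 6.01 mm/hr.

R ≈ 6.01 mm/hr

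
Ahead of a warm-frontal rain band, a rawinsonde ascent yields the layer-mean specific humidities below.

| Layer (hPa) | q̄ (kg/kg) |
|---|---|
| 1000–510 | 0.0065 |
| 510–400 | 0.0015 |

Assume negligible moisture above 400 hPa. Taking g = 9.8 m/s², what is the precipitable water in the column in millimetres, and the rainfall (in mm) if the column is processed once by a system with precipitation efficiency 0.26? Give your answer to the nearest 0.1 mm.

Precipitable water is the column-integrated vapour mass per unit area: PW = (1/g) Σ q̄ Δp, with q in kg/kg and Δp in Pa (1 kg/m² of water = 1 mm).
Layer 1000–510 hPa: Δp = 490 hPa = 49000 Pa, q̄ = 0.0065 kg/kg → 0.0065 × 49000 / 9.8 = 32.50 mm
Layer 510–400 hPa: Δp = 110 hPa = 11000 Pa, q̄ = 0.0015 kg/kg → 0.0015 × 11000 / 9.8 = 1.68 mm
PW = 32.50 + 1.68 = 34.18 ≈ 34.2 mm.
Rainfall = ε × PW = 0.26 × 34.2 = 8.9 mm.

PW ≈ 34.2 mm; rainfall ≈ 8.9 mm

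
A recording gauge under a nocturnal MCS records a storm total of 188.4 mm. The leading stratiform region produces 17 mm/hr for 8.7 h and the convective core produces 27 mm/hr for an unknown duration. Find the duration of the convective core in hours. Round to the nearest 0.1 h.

duration ≈ 1.5 h

Known phases: 17 × 8.7 = 147.9 mm.
Remaining depth = 188.4 − 147.9 = 40.5 mm.
Duration = 40.5 / 27 = 1.5 h.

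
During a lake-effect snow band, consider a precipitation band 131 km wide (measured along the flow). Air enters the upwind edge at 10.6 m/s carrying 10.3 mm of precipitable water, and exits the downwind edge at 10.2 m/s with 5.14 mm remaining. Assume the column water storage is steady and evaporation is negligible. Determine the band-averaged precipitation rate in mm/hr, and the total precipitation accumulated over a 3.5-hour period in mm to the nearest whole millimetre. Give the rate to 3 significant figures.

Column moisture flux per unit crosswind length is F = V × PW.
Inflow: F_in = 10.6 × 10.3 = 109.18 mm·m/s
Outflow: F_out = 10.2 × 5.14 = 52.428 mm·m/s
Steady-state rate R = (F_in − F_out)/L = (109.18 − 52.428) / 131000 m = 4.332e-04 mm/s.
R = 4.332e-04 × 3600 = 1.56 mm/hr.
Over 3.5 h: total = 1.56 × 3.5 = 5.46 ≈ 5 mm.

R ≈ 1.56 mm/hr; total ≈ 5 mm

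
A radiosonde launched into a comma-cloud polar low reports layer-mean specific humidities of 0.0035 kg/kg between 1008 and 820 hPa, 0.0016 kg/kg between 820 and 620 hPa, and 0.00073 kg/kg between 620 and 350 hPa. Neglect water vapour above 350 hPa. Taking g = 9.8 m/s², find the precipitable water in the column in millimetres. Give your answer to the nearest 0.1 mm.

PW ≈ 12.0 mm

Precipitable water is the column-integrated vapour mass per unit area: PW = (1/g) Σ q̄ Δp, with q in kg/kg and Δp in Pa (1 kg/m² of water = 1 mm).
Layer 1008–820 hPa: Δp = 188 hPa = 18800 Pa, q̄ = 0.0035 kg/kg → 0.0035 × 18800 / 9.8 = 6.71 mm
Layer 820–620 hPa: Δp = 200 hPa = 20000 Pa, q̄ = 0.0016 kg/kg → 0.0016 × 20000 / 9.8 = 3.27 mm
Layer 620–350 hPa: Δp = 270 hPa = 27000 Pa, q̄ = 0.00073 kg/kg → 0.00073 × 27000 / 9.8 = 2.01 mm
PW = 6.71 + 3.27 + 2.01 = 11.99 ≈ 12.0 mm.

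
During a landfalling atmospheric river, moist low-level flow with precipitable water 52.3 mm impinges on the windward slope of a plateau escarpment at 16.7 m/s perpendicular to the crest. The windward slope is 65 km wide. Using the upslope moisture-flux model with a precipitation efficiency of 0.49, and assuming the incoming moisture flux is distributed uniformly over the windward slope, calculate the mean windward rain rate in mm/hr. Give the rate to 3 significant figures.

Incoming column moisture flux per unit ridge length: F = V × PW = 16.7 × 52.3 = 873.41 mm·m/s.
Spread over the 65 km slope with efficiency ε = 0.49: R = ε·F/W = 0.49 × 873.41 / 65000 m = 6.584e-03 mm/s.
R = 6.584e-03 × 3600 = 23.7 mm/hr.

R ≈ 23.7 mm/hr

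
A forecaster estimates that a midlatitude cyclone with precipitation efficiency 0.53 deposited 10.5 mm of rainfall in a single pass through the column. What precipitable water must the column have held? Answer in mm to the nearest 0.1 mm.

PW ≈ 19.8 mm

PW = rainfall / ε = 10.5 / 0.53 = 19.8 mm.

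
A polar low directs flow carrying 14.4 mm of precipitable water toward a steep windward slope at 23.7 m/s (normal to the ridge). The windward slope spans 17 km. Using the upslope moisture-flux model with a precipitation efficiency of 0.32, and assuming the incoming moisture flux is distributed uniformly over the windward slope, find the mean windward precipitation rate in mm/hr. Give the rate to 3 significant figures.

Incoming column moisture flux per unit ridge length: F = V × PW = 23.7 × 14.4 = 341.28 mm·m/s.
Spread over the 17 km slope with efficiency ε = 0.32: R = ε·F/W = 0.32 × 341.28 / 17000 m = 6.424e-03 mm/s.
R = 6.424e-03 × 3600 = 23.1 mm/hr.

R ≈ 23.1 mm/hr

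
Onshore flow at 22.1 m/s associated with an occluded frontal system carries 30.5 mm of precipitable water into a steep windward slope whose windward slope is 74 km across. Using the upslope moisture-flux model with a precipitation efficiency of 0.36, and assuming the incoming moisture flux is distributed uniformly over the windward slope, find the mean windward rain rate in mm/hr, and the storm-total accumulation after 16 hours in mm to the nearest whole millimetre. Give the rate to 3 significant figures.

R ≈ 11.8 mm/hr; total ≈ 189 mm

Incoming column moisture flux per unit ridge length: F = V × PW = 22.1 × 30.5 = 674.05 mm·m/s.
Spread over the 74 km slope with efficiency ε = 0.36: R = ε·F/W = 0.36 × 674.05 / 74000 m = 3.279e-03 mm/s.
R = 3.279e-03 × 3600 = 11.8 mm/hr.
Over 16 h: total = 11.8 × 16 = 188.8 ≈ 189 mm.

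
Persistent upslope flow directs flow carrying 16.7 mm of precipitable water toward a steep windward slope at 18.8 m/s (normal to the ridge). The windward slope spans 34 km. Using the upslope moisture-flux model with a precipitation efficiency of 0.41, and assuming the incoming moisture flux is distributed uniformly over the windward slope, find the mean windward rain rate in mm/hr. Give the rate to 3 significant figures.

R ≈ 13.6 mm/hr

Incoming column moisture flux per unit ridge length: F = V × PW = 18.8 × 16.7 = 313.96 mm·m/s.
Spread over the 34 km slope with efficiency ε = 0.41: R = ε·F/W = 0.41 × 313.96 / 34000 m = 3.786e-03 mm/s.
R = 3.786e-03 × 3600 = 13.6 mm/hr.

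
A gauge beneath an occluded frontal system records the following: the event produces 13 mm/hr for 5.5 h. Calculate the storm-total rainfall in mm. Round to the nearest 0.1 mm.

Total = Σ Rᵢ Δtᵢ = 13 × 5.5
      = 71.5 = 71.5 mm.

total ≈ 71.5 mm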